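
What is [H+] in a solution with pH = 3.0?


[H+] = 10^(-pH)
[H+] = 10^(-3.0)
[H+] = 0.001 M

0.001 M


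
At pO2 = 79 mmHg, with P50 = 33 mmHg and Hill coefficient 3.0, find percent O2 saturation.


Y = pO2^n / (P50^n + pO2^n)
Y = 79^3.0 / (33^3.0 + 79^3.0)
Y = 93.21%

93.21%


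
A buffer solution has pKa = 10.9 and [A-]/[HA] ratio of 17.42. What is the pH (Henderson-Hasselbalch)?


pH = pKa + log10([A-]/[HA])
pH = 10.9 + log10(17.42)
pH = 12.141

12.141


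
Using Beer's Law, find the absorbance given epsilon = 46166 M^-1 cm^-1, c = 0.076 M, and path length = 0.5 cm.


A = epsilon * c * l
A = 46166 * 0.076 * 0.5
A = 1754.308

1754.308


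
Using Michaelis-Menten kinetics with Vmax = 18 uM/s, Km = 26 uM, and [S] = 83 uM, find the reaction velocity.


v = Vmax * [S] / (Km + [S])
v = 18 * 83 / (26 + 83)
v = 13.7064 uM/s

13.7064 uM/s


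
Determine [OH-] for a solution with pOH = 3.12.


[OH-] = 10^(-pOH)
[OH-] = 10^(-3.12)
[OH-] = 7.586e-04 M

7.586e-04 M


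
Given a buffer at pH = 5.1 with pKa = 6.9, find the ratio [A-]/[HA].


[A-]/[HA] = 10^(pH - pKa)
= 10^(5.1 - 6.9)
= 0.0158

0.0158


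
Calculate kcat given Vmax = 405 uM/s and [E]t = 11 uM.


kcat = Vmax / [E]t
kcat = 405 / 11
kcat = 36.8182 s^-1

36.8182 s^-1


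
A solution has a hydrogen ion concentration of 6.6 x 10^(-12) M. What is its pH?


pH = -log10([H+])
pH = -log10(6.6 x 10^(-12))
pH = 11.1805

11.1805


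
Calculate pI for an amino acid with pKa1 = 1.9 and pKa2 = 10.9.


pI = (pKa1 + pKa2) / 2
pI = (1.9 + 10.9) / 2
pI = 6.4

6.4


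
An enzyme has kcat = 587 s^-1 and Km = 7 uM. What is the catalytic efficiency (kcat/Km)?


Catalytic efficiency = kcat / Km
= 587 / 7
= 83.8571 uM^-1*s^-1

83.8571 uM^-1*s^-1


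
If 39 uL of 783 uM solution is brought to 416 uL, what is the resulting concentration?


C2 = C1 * V1 / V2
C2 = 783 * 39 / 416
C2 = 73.4062 uM

73.4062 uM


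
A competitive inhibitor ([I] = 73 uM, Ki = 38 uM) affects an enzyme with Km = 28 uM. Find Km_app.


Km_app = Km * (1 + [I]/Ki)
Km_app = 28 * (1 + 73/38)
Km_app = 81.7895 uM

81.7895 uM


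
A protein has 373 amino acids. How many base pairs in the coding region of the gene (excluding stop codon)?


Each amino acid = 1 codon = 3 bp
bp = 373 * 3 = 1119 bp

1119 bp


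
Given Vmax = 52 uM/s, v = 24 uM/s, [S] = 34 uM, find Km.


Km = [S] * (Vmax - v) / v
Km = 34 * (52 - 24) / 24
Km = 39.6667 uM

39.6667 uM


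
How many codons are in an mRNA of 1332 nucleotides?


codons = nucleotides / 3
codons = 1332 / 3 = 444

444


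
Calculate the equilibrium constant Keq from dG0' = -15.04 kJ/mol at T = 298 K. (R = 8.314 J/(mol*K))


Keq = exp(-dG0 * 1000 / (R * T))
Keq = exp(-(-15.04) * 1000 / (8.314 * 298))
Keq = 432.8795

432.8795


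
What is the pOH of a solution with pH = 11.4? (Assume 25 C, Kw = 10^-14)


pOH = 14 - pH
pOH = 14 - 11.4
pOH = 2.6

2.6


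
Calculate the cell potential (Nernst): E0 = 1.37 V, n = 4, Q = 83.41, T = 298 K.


E = E0 - (RT/nF) * ln(Q)
E = 1.37 - (8.314 * 298 / (4 * 96485)) * ln(83.41)
E = 1.3416 V

1.3416 V


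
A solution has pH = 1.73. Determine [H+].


[H+] = 10^(-pH)
[H+] = 10^(-1.73)
[H+] = 0.0186 M

0.0186 M


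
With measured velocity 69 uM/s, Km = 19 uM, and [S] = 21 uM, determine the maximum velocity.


Vmax = v * (Km + [S]) / [S]
Vmax = 69 * (19 + 21) / 21
Vmax = 131.4286 uM/s

131.4286 uM/s


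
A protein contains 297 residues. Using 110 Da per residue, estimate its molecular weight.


MW = n_residues * 110 Da
MW = 297 * 110
MW = 32670 Da

32670 Da


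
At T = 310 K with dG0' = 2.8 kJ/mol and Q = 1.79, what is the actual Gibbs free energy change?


dG = dG0' + RT * ln(Q) / 1000
dG = 2.8 + 8.314 * 310 * ln(1.79) / 1000
dG = 4.3006 kJ/mol

4.3006 kJ/mol


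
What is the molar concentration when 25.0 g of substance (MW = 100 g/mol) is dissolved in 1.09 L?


C = (mass / MW) / volume
C = (25.0 / 100) / 1.09
C = 0.2294 M

0.2294 M


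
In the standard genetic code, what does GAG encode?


Standard genetic code lookup.
Codon GAG -> Glu

Glu


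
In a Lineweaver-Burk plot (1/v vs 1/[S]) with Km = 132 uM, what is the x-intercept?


x-intercept = -1/Km
= -1/132
= -0.0076 1/uM

-0.0076 1/uM


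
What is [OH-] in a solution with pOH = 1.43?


[OH-] = 10^(-pOH)
[OH-] = 10^(-1.43)
[OH-] = 0.0372 M

0.0372 M


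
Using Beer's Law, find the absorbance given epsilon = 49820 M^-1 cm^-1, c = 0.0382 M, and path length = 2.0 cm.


A = epsilon * c * l
A = 49820 * 0.0382 * 2.0
A = 3806.248

3806.248


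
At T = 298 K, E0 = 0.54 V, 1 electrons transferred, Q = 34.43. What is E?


E = E0 - (RT/nF) * ln(Q)
E = 0.54 - (8.314 * 298 / (1 * 96485)) * ln(34.43)
E = 0.4491 V

0.4491 V


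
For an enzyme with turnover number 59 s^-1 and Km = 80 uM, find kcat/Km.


Catalytic efficiency = kcat / Km
= 59 / 80
= 0.7375 uM^-1*s^-1

0.7375 uM^-1*s^-1


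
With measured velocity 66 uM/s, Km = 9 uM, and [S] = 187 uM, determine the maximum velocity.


Vmax = v * (Km + [S]) / [S]
Vmax = 66 * (9 + 187) / 187
Vmax = 69.1765 uM/s

69.1765 uM/s


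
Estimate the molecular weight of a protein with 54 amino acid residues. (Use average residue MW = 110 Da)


MW = n_residues * 110 Da
MW = 54 * 110
MW = 5940 Da

5940 Da


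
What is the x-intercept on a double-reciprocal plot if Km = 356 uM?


x-intercept = -1/Km
= -1/356
= -0.0028 1/uM

-0.0028 1/uM


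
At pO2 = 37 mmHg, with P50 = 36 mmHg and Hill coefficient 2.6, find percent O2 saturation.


Y = pO2^n / (P50^n + pO2^n)
Y = 37^2.6 / (36^2.6 + 37^2.6)
Y = 51.78%

51.78%


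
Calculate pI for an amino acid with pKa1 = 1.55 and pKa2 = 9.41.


pI = (pKa1 + pKa2) / 2
pI = (1.55 + 9.41) / 2
pI = 5.48

5.48


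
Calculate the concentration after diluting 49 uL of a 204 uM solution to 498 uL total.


C2 = C1 * V1 / V2
C2 = 204 * 49 / 498
C2 = 20.0723 uM

20.0723 uM


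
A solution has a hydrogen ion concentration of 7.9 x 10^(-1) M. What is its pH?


pH = -log10([H+])
pH = -log10(7.9 x 10^(-1))
pH = 0.1024

0.1024


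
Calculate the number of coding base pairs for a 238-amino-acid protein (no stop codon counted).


Each amino acid = 1 codon = 3 bp
bp = 238 * 3 = 714 bp

714 bp


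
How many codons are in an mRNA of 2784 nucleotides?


codons = nucleotides / 3
codons = 2784 / 3 = 928

928


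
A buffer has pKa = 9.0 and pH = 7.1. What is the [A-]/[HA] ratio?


[A-]/[HA] = 10^(pH - pKa)
= 10^(7.1 - 9.0)
= 0.0126

0.0126


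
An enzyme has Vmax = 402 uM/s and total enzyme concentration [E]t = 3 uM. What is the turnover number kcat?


kcat = Vmax / [E]t
kcat = 402 / 3
kcat = 134.0 s^-1

134.0 s^-1


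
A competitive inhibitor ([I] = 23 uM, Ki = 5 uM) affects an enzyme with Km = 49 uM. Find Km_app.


Km_app = Km * (1 + [I]/Ki)
Km_app = 49 * (1 + 23/5)
Km_app = 274.4 uM

274.4 uM


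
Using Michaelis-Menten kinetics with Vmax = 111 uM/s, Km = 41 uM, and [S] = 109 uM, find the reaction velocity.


v = Vmax * [S] / (Km + [S])
v = 111 * 109 / (41 + 109)
v = 80.66 uM/s

80.66 uM/s


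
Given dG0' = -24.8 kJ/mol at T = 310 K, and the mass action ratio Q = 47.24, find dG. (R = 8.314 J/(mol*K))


dG = dG0' + RT * ln(Q) / 1000
dG = -24.8 + 8.314 * 310 * ln(47.24) / 1000
dG = -14.8637 kJ/mol

-14.8637 kJ/mol


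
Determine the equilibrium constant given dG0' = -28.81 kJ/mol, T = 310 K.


Keq = exp(-dG0 * 1000 / (R * T))
Keq = exp(-(-28.81) * 1000 / (8.314 * 310))
Keq = 71552.8394

71552.8394


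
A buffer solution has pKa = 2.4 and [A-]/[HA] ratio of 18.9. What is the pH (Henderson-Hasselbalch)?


pH = pKa + log10([A-]/[HA])
pH = 2.4 + log10(18.9)
pH = 3.6765

3.6765


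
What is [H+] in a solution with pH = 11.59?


[H+] = 10^(-pH)
[H+] = 10^(-11.59)
[H+] = 2.570e-12 M

2.570e-12 M


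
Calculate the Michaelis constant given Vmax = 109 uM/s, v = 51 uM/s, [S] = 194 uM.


Km = [S] * (Vmax - v) / v
Km = 194 * (109 - 51) / 51
Km = 220.6275 uM

220.6275 uM


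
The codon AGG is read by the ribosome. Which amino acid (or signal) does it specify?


Standard genetic code lookup.
Codon AGG -> Arg

Arg


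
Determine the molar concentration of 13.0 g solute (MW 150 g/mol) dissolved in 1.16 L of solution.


C = (mass / MW) / volume
C = (13.0 / 150) / 1.16
C = 0.0747 M

0.0747 M


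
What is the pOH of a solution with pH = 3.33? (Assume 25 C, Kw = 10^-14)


pOH = 14 - pH
pOH = 14 - 3.33
pOH = 10.67

10.67


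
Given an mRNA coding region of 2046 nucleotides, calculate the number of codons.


codons = nucleotides / 3
codons = 2046 / 3 = 682

682


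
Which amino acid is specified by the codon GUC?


Standard genetic code lookup.
Codon GUC -> Val

Val


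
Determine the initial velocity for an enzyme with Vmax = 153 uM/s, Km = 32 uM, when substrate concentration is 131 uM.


v = Vmax * [S] / (Km + [S])
v = 153 * 131 / (32 + 131)
v = 122.9632 uM/s

122.9632 uM/s


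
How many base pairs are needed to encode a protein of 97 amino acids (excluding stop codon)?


Each amino acid = 1 codon = 3 bp
bp = 97 * 3 = 291 bp

291 bp


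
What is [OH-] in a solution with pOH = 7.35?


[OH-] = 10^(-pOH)
[OH-] = 10^(-7.35)
[OH-] = 4.467e-08 M

4.467e-08 M


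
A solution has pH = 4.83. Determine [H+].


[H+] = 10^(-pH)
[H+] = 10^(-4.83)
[H+] = 1.479e-05 M

1.479e-05 M


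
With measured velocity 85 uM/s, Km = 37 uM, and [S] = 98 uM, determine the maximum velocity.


Vmax = v * (Km + [S]) / [S]
Vmax = 85 * (37 + 98) / 98
Vmax = 117.0918 uM/s

117.0918 uM/s


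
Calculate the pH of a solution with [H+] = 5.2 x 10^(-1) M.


pH = -log10([H+])
pH = -log10(5.2 x 10^(-1))
pH = 0.284

0.284


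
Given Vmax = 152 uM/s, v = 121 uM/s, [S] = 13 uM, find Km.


Km = [S] * (Vmax - v) / v
Km = 13 * (152 - 121) / 121
Km = 3.3306 uM

3.3306 uM


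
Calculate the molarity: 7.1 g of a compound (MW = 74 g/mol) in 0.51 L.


C = (mass / MW) / volume
C = (7.1 / 74) / 0.51
C = 0.1881 M

0.1881 M


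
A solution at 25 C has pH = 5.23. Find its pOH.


pOH = 14 - pH
pOH = 14 - 5.23
pOH = 8.77

8.77


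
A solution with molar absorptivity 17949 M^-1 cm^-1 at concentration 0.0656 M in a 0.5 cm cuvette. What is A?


A = epsilon * c * l
A = 17949 * 0.0656 * 0.5
A = 588.7272

588.7272


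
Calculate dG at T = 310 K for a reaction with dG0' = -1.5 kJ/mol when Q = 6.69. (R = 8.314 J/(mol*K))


dG = dG0' + RT * ln(Q) / 1000
dG = -1.5 + 8.314 * 310 * ln(6.69) / 1000
dG = 3.3985 kJ/mol

3.3985 kJ/mol


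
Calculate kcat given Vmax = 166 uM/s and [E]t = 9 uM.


kcat = Vmax / [E]t
kcat = 166 / 9
kcat = 18.4444 s^-1

18.4444 s^-1


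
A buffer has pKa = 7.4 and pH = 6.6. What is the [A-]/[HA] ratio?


[A-]/[HA] = 10^(pH - pKa)
= 10^(6.6 - 7.4)
= 0.1585

0.1585


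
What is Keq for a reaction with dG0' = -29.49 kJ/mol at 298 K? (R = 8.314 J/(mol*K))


Keq = exp(-dG0 * 1000 / (R * T))
Keq = exp(-(-29.49) * 1000 / (8.314 * 298))
Keq = 147676.9269

147676.9269


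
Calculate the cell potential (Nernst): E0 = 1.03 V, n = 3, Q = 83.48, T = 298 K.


E = E0 - (RT/nF) * ln(Q)
E = 1.03 - (8.314 * 298 / (3 * 96485)) * ln(83.48)
E = 0.9921 V

0.9921 V


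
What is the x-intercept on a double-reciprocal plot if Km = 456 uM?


x-intercept = -1/Km
= -1/456
= -0.0022 1/uM

-0.0022 1/uM


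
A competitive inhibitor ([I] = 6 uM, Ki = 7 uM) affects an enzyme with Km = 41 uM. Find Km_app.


Km_app = Km * (1 + [I]/Ki)
Km_app = 41 * (1 + 6/7)
Km_app = 76.1429 uM

76.1429 uM


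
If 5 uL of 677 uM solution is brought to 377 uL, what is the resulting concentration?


C2 = C1 * V1 / V2
C2 = 677 * 5 / 377
C2 = 8.9788 uM

8.9788 uM


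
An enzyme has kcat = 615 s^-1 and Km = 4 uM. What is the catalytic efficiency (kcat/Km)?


Catalytic efficiency = kcat / Km
= 615 / 4
= 153.75 uM^-1*s^-1

153.75 uM^-1*s^-1


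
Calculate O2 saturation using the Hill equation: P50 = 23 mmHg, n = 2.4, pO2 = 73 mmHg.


Y = pO2^n / (P50^n + pO2^n)
Y = 73^2.4 / (23^2.4 + 73^2.4)
Y = 94.11%

94.11%


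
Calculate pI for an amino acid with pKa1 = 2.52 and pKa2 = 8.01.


pI = (pKa1 + pKa2) / 2
pI = (2.52 + 8.01) / 2
pI = 5.265

5.265


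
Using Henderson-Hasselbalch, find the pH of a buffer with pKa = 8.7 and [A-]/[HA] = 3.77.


pH = pKa + log10([A-]/[HA])
pH = 8.7 + log10(3.77)
pH = 9.2763

9.2763


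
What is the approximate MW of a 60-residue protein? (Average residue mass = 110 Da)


MW = n_residues * 110 Da
MW = 60 * 110
MW = 6600 Da

6600 Da


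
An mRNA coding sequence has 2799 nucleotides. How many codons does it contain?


codons = nucleotides / 3
codons = 2799 / 3 = 933

933


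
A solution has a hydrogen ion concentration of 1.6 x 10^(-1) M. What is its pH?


pH = -log10([H+])
pH = -log10(1.6 x 10^(-1))
pH = 0.7959

0.7959


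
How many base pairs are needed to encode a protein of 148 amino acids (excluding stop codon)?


Each amino acid = 1 codon = 3 bp
bp = 148 * 3 = 444 bp

444 bp


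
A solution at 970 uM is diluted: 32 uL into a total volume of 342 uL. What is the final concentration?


C2 = C1 * V1 / V2
C2 = 970 * 32 / 342
C2 = 90.7602 uM

90.7602 uM


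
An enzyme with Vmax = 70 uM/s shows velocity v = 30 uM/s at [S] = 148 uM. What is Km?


Km = [S] * (Vmax - v) / v
Km = 148 * (70 - 30) / 30
Km = 197.3333 uM

197.3333 uM


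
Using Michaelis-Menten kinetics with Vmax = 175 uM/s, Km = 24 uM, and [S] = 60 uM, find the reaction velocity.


v = Vmax * [S] / (Km + [S])
v = 175 * 60 / (24 + 60)
v = 125.0 uM/s

125.0 uM/s


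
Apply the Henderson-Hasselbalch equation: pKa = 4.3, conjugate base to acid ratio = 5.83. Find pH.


pH = pKa + log10([A-]/[HA])
pH = 4.3 + log10(5.83)
pH = 5.0657

5.0657


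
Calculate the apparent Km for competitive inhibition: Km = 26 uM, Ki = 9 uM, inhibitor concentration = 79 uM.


Km_app = Km * (1 + [I]/Ki)
Km_app = 26 * (1 + 79/9)
Km_app = 254.2222 uM

254.2222 uM


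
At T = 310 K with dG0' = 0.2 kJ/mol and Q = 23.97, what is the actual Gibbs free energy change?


dG = dG0' + RT * ln(Q) / 1000
dG = 0.2 + 8.314 * 310 * ln(23.97) / 1000
dG = 8.3877 kJ/mol

8.3877 kJ/mol


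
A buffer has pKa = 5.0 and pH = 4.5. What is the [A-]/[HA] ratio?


[A-]/[HA] = 10^(pH - pKa)
= 10^(4.5 - 5.0)
= 0.3162

0.3162


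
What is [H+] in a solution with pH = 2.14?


[H+] = 10^(-pH)
[H+] = 10^(-2.14)
[H+] = 0.0072 M

0.0072 M


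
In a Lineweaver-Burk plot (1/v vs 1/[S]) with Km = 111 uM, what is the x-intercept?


x-intercept = -1/Km
= -1/111
= -0.009 1/uM

-0.009 1/uM


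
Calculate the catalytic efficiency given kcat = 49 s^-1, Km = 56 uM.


Catalytic efficiency = kcat / Km
= 49 / 56
= 0.875 uM^-1*s^-1

0.875 uM^-1*s^-1


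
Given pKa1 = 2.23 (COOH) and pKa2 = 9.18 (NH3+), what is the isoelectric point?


pI = (pKa1 + pKa2) / 2
pI = (2.23 + 9.18) / 2
pI = 5.705

5.705


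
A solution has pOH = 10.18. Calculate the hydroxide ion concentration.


[OH-] = 10^(-pOH)
[OH-] = 10^(-10.18)
[OH-] = 6.607e-11 M

6.607e-11 M


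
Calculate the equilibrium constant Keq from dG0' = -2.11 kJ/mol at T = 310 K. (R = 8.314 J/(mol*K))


Keq = exp(-dG0 * 1000 / (R * T))
Keq = exp(-(-2.11) * 1000 / (8.314 * 310))
Keq = 2.2675

2.2675


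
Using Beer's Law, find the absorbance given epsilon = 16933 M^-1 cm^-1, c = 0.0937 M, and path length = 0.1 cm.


A = epsilon * c * l
A = 16933 * 0.0937 * 0.1
A = 158.6622

158.6622


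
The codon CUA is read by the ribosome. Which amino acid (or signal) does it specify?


Standard genetic code lookup.
Codon CUA -> Leu

Leu


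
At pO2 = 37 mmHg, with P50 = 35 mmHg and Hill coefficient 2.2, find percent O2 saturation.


Y = pO2^n / (P50^n + pO2^n)
Y = 37^2.2 / (35^2.2 + 37^2.2)
Y = 53.05%

53.05%


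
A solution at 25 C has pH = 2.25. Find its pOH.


pOH = 14 - pH
pOH = 14 - 2.25
pOH = 11.75

11.75


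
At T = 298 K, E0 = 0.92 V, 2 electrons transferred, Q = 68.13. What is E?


E = E0 - (RT/nF) * ln(Q)
E = 0.92 - (8.314 * 298 / (2 * 96485)) * ln(68.13)
E = 0.8658 V

0.8658 V


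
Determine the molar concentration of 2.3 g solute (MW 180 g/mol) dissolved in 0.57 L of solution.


C = (mass / MW) / volume
C = (2.3 / 180) / 0.57
C = 0.0224 M

0.0224 M


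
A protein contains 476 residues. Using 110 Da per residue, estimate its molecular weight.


MW = n_residues * 110 Da
MW = 476 * 110
MW = 52360 Da

52360 Da


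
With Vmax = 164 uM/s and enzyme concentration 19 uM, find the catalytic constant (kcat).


kcat = Vmax / [E]t
kcat = 164 / 19
kcat = 8.6316 s^-1

8.6316 s^-1


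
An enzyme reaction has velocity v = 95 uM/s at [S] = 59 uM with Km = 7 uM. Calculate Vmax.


Vmax = v * (Km + [S]) / [S]
Vmax = 95 * (7 + 59) / 59
Vmax = 106.2712 uM/s

106.2712 uM/s


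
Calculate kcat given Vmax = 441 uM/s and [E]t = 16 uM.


kcat = Vmax / [E]t
kcat = 441 / 16
kcat = 27.5625 s^-1

27.5625 s^-1


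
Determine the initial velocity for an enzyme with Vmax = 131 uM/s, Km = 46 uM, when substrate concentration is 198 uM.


v = Vmax * [S] / (Km + [S])
v = 131 * 198 / (46 + 198)
v = 106.3033 uM/s

106.3033 uM/s


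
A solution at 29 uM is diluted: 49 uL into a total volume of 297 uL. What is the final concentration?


C2 = C1 * V1 / V2
C2 = 29 * 49 / 297
C2 = 4.7845 uM

4.7845 uM


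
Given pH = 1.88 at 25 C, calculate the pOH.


pOH = 14 - pH
pOH = 14 - 1.88
pOH = 12.12

12.12


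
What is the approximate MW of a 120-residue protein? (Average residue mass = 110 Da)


MW = n_residues * 110 Da
MW = 120 * 110
MW = 13200 Da

13200 Da


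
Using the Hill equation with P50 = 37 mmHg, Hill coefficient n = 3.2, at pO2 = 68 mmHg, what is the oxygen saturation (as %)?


Y = pO2^n / (P50^n + pO2^n)
Y = 68^3.2 / (37^3.2 + 68^3.2)
Y = 87.52%

87.52%


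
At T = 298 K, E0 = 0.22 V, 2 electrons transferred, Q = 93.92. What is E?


E = E0 - (RT/nF) * ln(Q)
E = 0.22 - (8.314 * 298 / (2 * 96485)) * ln(93.92)
E = 0.1617 V

0.1617 V


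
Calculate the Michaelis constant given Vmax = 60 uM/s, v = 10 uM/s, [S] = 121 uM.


Km = [S] * (Vmax - v) / v
Km = 121 * (60 - 10) / 10
Km = 605.0 uM

605.0 uM


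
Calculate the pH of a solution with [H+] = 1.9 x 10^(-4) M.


pH = -log10([H+])
pH = -log10(1.9 x 10^(-4))
pH = 3.7212

3.7212


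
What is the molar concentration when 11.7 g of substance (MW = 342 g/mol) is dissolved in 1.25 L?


C = (mass / MW) / volume
C = (11.7 / 342) / 1.25
C = 0.0274 M

0.0274 M


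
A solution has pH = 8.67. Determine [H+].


[H+] = 10^(-pH)
[H+] = 10^(-8.67)
[H+] = 2.138e-09 M

2.138e-09 M


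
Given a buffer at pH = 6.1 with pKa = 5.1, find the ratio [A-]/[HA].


[A-]/[HA] = 10^(pH - pKa)
= 10^(6.1 - 5.1)
= 10.0

10.0


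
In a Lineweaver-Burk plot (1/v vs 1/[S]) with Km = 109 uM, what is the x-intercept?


x-intercept = -1/Km
= -1/109
= -0.0092 1/uM

-0.0092 1/uM


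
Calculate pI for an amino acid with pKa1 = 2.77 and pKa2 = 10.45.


pI = (pKa1 + pKa2) / 2
pI = (2.77 + 10.45) / 2
pI = 6.61

6.61


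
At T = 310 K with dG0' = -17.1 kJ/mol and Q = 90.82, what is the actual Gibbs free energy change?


dG = dG0' + RT * ln(Q) / 1000
dG = -17.1 + 8.314 * 310 * ln(90.82) / 1000
dG = -5.4791 kJ/mol

-5.4791 kJ/mol


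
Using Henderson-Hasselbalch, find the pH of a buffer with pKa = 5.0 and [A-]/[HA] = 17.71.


pH = pKa + log10([A-]/[HA])
pH = 5.0 + log10(17.71)
pH = 6.2482

6.2482


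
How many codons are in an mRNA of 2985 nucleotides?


codons = nucleotides / 3
codons = 2985 / 3 = 995

995


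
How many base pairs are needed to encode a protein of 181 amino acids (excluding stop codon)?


Each amino acid = 1 codon = 3 bp
bp = 181 * 3 = 543 bp

543 bp


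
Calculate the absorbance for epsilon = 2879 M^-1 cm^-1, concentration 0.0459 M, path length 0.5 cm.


A = epsilon * c * l
A = 2879 * 0.0459 * 0.5
A = 66.0731

66.0731


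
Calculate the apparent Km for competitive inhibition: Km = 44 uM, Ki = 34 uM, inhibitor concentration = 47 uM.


Km_app = Km * (1 + [I]/Ki)
Km_app = 44 * (1 + 47/34)
Km_app = 104.8235 uM

104.8235 uM


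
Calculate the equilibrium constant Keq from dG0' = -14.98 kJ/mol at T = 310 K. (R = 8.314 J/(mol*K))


Keq = exp(-dG0 * 1000 / (R * T))
Keq = exp(-(-14.98) * 1000 / (8.314 * 310))
Keq = 334.3519

334.3519


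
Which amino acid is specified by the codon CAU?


Standard genetic code lookup.
Codon CAU -> His

His


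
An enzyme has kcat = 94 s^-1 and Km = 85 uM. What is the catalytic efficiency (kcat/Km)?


Catalytic efficiency = kcat / Km
= 94 / 85
= 1.1059 uM^-1*s^-1

1.1059 uM^-1*s^-1


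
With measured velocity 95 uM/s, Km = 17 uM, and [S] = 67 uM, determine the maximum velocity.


Vmax = v * (Km + [S]) / [S]
Vmax = 95 * (17 + 67) / 67
Vmax = 119.1045 uM/s

119.1045 uM/s


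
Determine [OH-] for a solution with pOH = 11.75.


[OH-] = 10^(-pOH)
[OH-] = 10^(-11.75)
[OH-] = 1.778e-12 M

1.778e-12 M


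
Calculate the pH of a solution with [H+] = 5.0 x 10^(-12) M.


pH = -log10([H+])
pH = -log10(5.0 x 10^(-12))
pH = 11.301

11.301


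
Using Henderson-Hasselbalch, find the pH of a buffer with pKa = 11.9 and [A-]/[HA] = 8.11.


pH = pKa + log10([A-]/[HA])
pH = 11.9 + log10(8.11)
pH = 12.809

12.809


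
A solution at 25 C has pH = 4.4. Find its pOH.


pOH = 14 - pH
pOH = 14 - 4.4
pOH = 9.6

9.6


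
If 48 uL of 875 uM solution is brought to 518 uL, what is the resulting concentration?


C2 = C1 * V1 / V2
C2 = 875 * 48 / 518
C2 = 81.0811 uM

81.0811 uM


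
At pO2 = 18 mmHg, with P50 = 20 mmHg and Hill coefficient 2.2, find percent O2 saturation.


Y = pO2^n / (P50^n + pO2^n)
Y = 18^2.2 / (20^2.2 + 18^2.2)
Y = 44.23%

44.23%


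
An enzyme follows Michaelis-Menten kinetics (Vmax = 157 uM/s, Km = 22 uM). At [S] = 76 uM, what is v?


v = Vmax * [S] / (Km + [S])
v = 157 * 76 / (22 + 76)
v = 121.7551 uM/s

121.7551 uM/s


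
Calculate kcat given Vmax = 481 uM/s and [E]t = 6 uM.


kcat = Vmax / [E]t
kcat = 481 / 6
kcat = 80.1667 s^-1

80.1667 s^-1


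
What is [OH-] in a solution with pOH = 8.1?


[OH-] = 10^(-pOH)
[OH-] = 10^(-8.1)
[OH-] = 7.943e-09 M

7.943e-09 M


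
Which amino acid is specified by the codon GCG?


Standard genetic code lookup.
Codon GCG -> Ala

Ala


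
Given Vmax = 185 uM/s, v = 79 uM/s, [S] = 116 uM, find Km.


Km = [S] * (Vmax - v) / v
Km = 116 * (185 - 79) / 79
Km = 155.6456 uM

155.6456 uM


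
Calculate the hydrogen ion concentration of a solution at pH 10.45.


[H+] = 10^(-pH)
[H+] = 10^(-10.45)
[H+] = 3.548e-11 M

3.548e-11 M


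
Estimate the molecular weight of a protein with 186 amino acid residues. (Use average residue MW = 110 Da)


MW = n_residues * 110 Da
MW = 186 * 110
MW = 20460 Da

20460 Da


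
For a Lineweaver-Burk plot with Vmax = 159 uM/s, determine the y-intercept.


y-intercept = 1/Vmax
= 1/159
= 0.0063 s/uM

0.0063 s/uM


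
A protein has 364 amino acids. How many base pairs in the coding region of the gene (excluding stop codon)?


Each amino acid = 1 codon = 3 bp
bp = 364 * 3 = 1092 bp

1092 bp


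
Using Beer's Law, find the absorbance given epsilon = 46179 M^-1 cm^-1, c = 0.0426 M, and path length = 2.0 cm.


A = epsilon * c * l
A = 46179 * 0.0426 * 2.0
A = 3934.4508

3934.4508


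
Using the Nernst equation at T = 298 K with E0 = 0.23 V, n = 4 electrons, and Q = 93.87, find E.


E = E0 - (RT/nF) * ln(Q)
E = 0.23 - (8.314 * 298 / (4 * 96485)) * ln(93.87)
E = 0.2008 V

0.2008 V


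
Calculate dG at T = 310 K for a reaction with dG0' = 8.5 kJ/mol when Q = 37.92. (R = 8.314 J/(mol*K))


dG = dG0' + RT * ln(Q) / 1000
dG = 8.5 + 8.314 * 310 * ln(37.92) / 1000
dG = 17.8699 kJ/mol

17.8699 kJ/mol


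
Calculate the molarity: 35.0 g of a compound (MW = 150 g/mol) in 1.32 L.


C = (mass / MW) / volume
C = (35.0 / 150) / 1.32
C = 0.1768 M

0.1768 M


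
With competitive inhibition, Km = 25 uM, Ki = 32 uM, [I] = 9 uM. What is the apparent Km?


Km_app = Km * (1 + [I]/Ki)
Km_app = 25 * (1 + 9/32)
Km_app = 32.0312 uM

32.0312 uM


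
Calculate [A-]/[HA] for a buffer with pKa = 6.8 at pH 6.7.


[A-]/[HA] = 10^(pH - pKa)
= 10^(6.7 - 6.8)
= 0.7943

0.7943


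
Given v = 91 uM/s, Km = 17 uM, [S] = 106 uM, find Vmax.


Vmax = v * (Km + [S]) / [S]
Vmax = 91 * (17 + 106) / 106
Vmax = 105.5943 uM/s

105.5943 uM/s


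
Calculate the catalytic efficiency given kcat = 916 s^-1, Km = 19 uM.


Catalytic efficiency = kcat / Km
= 916 / 19
= 48.2105 uM^-1*s^-1

48.2105 uM^-1*s^-1


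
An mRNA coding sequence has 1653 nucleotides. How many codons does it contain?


codons = nucleotides / 3
codons = 1653 / 3 = 551

551


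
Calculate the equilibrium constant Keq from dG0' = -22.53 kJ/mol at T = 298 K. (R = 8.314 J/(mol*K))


Keq = exp(-dG0 * 1000 / (R * T))
Keq = exp(-(-22.53) * 1000 / (8.314 * 298))
Keq = 8897.9868

8897.9868


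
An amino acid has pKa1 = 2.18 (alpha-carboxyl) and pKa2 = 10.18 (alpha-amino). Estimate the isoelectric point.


pI = (pKa1 + pKa2) / 2
pI = (2.18 + 10.18) / 2
pI = 6.18

6.18


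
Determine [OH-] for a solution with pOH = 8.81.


[OH-] = 10^(-pOH)
[OH-] = 10^(-8.81)
[OH-] = 1.549e-09 M

1.549e-09 M


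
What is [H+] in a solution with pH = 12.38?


[H+] = 10^(-pH)
[H+] = 10^(-12.38)
[H+] = 4.169e-13 M

4.169e-13 M


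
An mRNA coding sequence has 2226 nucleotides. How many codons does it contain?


codons = nucleotides / 3
codons = 2226 / 3 = 742

742


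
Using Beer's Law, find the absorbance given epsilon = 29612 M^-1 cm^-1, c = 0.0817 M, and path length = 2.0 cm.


A = epsilon * c * l
A = 29612 * 0.0817 * 2.0
A = 4838.6008

4838.6008


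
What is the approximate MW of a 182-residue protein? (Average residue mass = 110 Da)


MW = n_residues * 110 Da
MW = 182 * 110
MW = 20020 Da

20020 Da


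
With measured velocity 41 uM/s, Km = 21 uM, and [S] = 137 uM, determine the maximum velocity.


Vmax = v * (Km + [S]) / [S]
Vmax = 41 * (21 + 137) / 137
Vmax = 47.2847 uM/s

47.2847 uM/s


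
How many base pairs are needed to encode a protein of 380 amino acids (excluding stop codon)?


Each amino acid = 1 codon = 3 bp
bp = 380 * 3 = 1140 bp

1140 bp


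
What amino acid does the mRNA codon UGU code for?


Standard genetic code lookup.
Codon UGU -> Cys

Cys


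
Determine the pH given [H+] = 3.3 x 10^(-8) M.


pH = -log10([H+])
pH = -log10(3.3 x 10^(-8))
pH = 7.4815

7.4815


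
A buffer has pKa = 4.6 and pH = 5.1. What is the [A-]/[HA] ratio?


[A-]/[HA] = 10^(pH - pKa)
= 10^(5.1 - 4.6)
= 3.1623

3.1623


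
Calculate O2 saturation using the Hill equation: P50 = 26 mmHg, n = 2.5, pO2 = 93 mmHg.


Y = pO2^n / (P50^n + pO2^n)
Y = 93^2.5 / (26^2.5 + 93^2.5)
Y = 96.03%

96.03%


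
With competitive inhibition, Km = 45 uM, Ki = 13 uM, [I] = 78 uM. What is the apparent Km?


Km_app = Km * (1 + [I]/Ki)
Km_app = 45 * (1 + 78/13)
Km_app = 315.0 uM

315.0 uM


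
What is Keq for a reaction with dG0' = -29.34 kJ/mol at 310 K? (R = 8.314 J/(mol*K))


Keq = exp(-dG0 * 1000 / (R * T))
Keq = exp(-(-29.34) * 1000 / (8.314 * 310))
Keq = 87888.9918

87888.9918


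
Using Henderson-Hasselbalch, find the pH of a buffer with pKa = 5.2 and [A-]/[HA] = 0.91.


pH = pKa + log10([A-]/[HA])
pH = 5.2 + log10(0.91)
pH = 5.159

5.159


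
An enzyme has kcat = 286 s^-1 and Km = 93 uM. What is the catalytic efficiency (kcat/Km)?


Catalytic efficiency = kcat / Km
= 286 / 93
= 3.0753 uM^-1*s^-1

3.0753 uM^-1*s^-1


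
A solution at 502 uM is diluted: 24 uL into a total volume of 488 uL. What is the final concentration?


C2 = C1 * V1 / V2
C2 = 502 * 24 / 488
C2 = 24.6885 uM

24.6885 uM


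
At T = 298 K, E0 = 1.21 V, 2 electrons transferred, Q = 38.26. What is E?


E = E0 - (RT/nF) * ln(Q)
E = 1.21 - (8.314 * 298 / (2 * 96485)) * ln(38.26)
E = 1.1632 V

1.1632 V


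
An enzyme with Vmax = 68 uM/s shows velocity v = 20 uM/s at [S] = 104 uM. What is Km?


Km = [S] * (Vmax - v) / v
Km = 104 * (68 - 20) / 20
Km = 249.6 uM

249.6 uM


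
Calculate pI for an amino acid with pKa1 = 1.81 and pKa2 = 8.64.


pI = (pKa1 + pKa2) / 2
pI = (1.81 + 8.64) / 2
pI = 5.225

5.225


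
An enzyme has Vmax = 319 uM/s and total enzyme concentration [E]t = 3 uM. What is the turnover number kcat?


kcat = Vmax / [E]t
kcat = 319 / 3
kcat = 106.3333 s^-1

106.3333 s^-1


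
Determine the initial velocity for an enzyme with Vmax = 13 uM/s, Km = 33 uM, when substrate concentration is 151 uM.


v = Vmax * [S] / (Km + [S])
v = 13 * 151 / (33 + 151)
v = 10.6685 uM/s

10.6685 uM/s


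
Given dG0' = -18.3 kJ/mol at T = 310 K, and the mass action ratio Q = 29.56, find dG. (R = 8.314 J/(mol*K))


dG = dG0' + RT * ln(Q) / 1000
dG = -18.3 + 8.314 * 310 * ln(29.56) / 1000
dG = -9.572 kJ/mol

-9.572 kJ/mol


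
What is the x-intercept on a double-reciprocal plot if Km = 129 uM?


x-intercept = -1/Km
= -1/129
= -0.0078 1/uM

-0.0078 1/uM


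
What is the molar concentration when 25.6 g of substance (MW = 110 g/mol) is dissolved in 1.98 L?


C = (mass / MW) / volume
C = (25.6 / 110) / 1.98
C = 0.1175 M

0.1175 M


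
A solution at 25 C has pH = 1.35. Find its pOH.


pOH = 14 - pH
pOH = 14 - 1.35
pOH = 12.65

12.65


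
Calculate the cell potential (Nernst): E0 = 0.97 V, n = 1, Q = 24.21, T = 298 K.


E = E0 - (RT/nF) * ln(Q)
E = 0.97 - (8.314 * 298 / (1 * 96485)) * ln(24.21)
E = 0.8882 V

0.8882 V


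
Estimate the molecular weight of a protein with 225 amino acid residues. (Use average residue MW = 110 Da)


MW = n_residues * 110 Da
MW = 225 * 110
MW = 24750 Da

24750 Da


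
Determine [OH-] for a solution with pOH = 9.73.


[OH-] = 10^(-pOH)
[OH-] = 10^(-9.73)
[OH-] = 1.862e-10 M

1.862e-10 M


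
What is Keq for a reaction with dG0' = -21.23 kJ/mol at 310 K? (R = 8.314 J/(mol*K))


Keq = exp(-dG0 * 1000 / (R * T))
Keq = exp(-(-21.23) * 1000 / (8.314 * 310))
Keq = 3778.8491

3778.8491


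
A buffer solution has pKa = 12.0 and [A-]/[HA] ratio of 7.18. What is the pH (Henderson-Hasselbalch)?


pH = pKa + log10([A-]/[HA])
pH = 12.0 + log10(7.18)
pH = 12.8561

12.8561


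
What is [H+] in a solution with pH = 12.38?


[H+] = 10^(-pH)
[H+] = 10^(-12.38)
[H+] = 4.169e-13 M

4.169e-13 M


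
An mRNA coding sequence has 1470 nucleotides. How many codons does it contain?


codons = nucleotides / 3
codons = 1470 / 3 = 490

490


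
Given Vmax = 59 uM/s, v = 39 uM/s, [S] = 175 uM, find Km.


Km = [S] * (Vmax - v) / v
Km = 175 * (59 - 39) / 39
Km = 89.7436 uM

89.7436 uM


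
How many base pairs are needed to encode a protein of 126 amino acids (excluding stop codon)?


Each amino acid = 1 codon = 3 bp
bp = 126 * 3 = 378 bp

378 bp


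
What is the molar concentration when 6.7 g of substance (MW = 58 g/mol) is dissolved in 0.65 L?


C = (mass / MW) / volume
C = (6.7 / 58) / 0.65
C = 0.1777 M

0.1777 M


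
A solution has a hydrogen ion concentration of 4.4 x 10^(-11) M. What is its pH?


pH = -log10([H+])
pH = -log10(4.4 x 10^(-11))
pH = 10.3565

10.3565


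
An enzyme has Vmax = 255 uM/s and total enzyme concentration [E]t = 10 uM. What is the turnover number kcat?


kcat = Vmax / [E]t
kcat = 255 / 10
kcat = 25.5 s^-1

25.5 s^-1


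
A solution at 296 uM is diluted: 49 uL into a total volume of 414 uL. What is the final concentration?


C2 = C1 * V1 / V2
C2 = 296 * 49 / 414
C2 = 35.0338 uM

35.0338 uM


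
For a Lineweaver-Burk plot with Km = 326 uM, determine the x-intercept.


x-intercept = -1/Km
= -1/326
= -0.0031 1/uM

-0.0031 1/uM


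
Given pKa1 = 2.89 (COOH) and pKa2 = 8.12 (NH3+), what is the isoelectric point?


pI = (pKa1 + pKa2) / 2
pI = (2.89 + 8.12) / 2
pI = 5.505

5.505


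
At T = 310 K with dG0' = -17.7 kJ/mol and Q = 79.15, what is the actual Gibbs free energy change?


dG = dG0' + RT * ln(Q) / 1000
dG = -17.7 + 8.314 * 310 * ln(79.15) / 1000
dG = -6.4336 kJ/mol

-6.4336 kJ/mol


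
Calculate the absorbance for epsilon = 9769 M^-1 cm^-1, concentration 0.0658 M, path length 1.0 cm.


A = epsilon * c * l
A = 9769 * 0.0658 * 1.0
A = 642.8002

642.8002


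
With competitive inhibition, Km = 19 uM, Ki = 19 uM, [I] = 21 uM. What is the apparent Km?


Km_app = Km * (1 + [I]/Ki)
Km_app = 19 * (1 + 21/19)
Km_app = 40.0 uM

40.0 uM


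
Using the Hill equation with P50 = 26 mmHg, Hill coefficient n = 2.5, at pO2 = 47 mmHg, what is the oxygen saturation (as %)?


Y = pO2^n / (P50^n + pO2^n)
Y = 47^2.5 / (26^2.5 + 47^2.5)
Y = 81.46%

81.46%


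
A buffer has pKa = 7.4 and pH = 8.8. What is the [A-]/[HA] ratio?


[A-]/[HA] = 10^(pH - pKa)
= 10^(8.8 - 7.4)
= 25.1189

25.1189


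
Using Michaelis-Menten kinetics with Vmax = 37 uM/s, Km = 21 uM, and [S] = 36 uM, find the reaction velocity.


v = Vmax * [S] / (Km + [S])
v = 37 * 36 / (21 + 36)
v = 23.3684 uM/s

23.3684 uM/s


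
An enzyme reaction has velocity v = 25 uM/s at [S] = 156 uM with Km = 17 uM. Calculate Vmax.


Vmax = v * (Km + [S]) / [S]
Vmax = 25 * (17 + 156) / 156
Vmax = 27.7244 uM/s

27.7244 uM/s


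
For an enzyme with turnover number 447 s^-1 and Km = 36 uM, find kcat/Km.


Catalytic efficiency = kcat / Km
= 447 / 36
= 12.4167 uM^-1*s^-1

12.4167 uM^-1*s^-1


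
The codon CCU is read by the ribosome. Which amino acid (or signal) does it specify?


Standard genetic code lookup.
Codon CCU -> Pro

Pro


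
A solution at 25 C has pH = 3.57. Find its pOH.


pOH = 14 - pH
pOH = 14 - 3.57
pOH = 10.43

10.43


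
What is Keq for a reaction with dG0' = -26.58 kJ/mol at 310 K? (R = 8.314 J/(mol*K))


Keq = exp(-dG0 * 1000 / (R * T))
Keq = exp(-(-26.58) * 1000 / (8.314 * 310))
Keq = 30120.4108

30120.4108


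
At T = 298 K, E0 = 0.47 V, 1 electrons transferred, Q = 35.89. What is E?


E = E0 - (RT/nF) * ln(Q)
E = 0.47 - (8.314 * 298 / (1 * 96485)) * ln(35.89)
E = 0.3781 V

0.3781 V


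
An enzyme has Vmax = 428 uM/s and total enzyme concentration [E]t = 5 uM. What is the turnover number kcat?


kcat = Vmax / [E]t
kcat = 428 / 5
kcat = 85.6 s^-1

85.6 s^-1


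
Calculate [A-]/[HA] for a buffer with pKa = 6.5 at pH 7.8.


[A-]/[HA] = 10^(pH - pKa)
= 10^(7.8 - 6.5)
= 19.9526

19.9526


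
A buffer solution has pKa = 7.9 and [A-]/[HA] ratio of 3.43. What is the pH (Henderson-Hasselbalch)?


pH = pKa + log10([A-]/[HA])
pH = 7.9 + log10(3.43)
pH = 8.4353

8.4353


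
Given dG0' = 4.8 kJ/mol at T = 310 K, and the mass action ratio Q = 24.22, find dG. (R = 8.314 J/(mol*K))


dG = dG0' + RT * ln(Q) / 1000
dG = 4.8 + 8.314 * 310 * ln(24.22) / 1000
dG = 13.0144 kJ/mol

13.0144 kJ/mol


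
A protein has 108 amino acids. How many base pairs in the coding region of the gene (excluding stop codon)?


Each amino acid = 1 codon = 3 bp
bp = 108 * 3 = 324 bp

324 bp


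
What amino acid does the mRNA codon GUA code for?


Standard genetic code lookup.
Codon GUA -> Val

Val


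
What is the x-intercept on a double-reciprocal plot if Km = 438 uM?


x-intercept = -1/Km
= -1/438
= -0.0023 1/uM

-0.0023 1/uM


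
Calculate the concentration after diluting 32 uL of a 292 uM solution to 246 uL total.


C2 = C1 * V1 / V2
C2 = 292 * 32 / 246
C2 = 37.9837 uM

37.9837 uM


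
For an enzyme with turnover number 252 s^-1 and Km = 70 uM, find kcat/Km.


Catalytic efficiency = kcat / Km
= 252 / 70
= 3.6 uM^-1*s^-1

3.6 uM^-1*s^-1


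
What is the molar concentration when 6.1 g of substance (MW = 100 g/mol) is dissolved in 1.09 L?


C = (mass / MW) / volume
C = (6.1 / 100) / 1.09
C = 0.056 M

0.056 M


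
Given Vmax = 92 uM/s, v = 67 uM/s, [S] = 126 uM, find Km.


Km = [S] * (Vmax - v) / v
Km = 126 * (92 - 67) / 67
Km = 47.0149 uM

47.0149 uM


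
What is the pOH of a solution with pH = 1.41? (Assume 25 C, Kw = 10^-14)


pOH = 14 - pH
pOH = 14 - 1.41
pOH = 12.59

12.59


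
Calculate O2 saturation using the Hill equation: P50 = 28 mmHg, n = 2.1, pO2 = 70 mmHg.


Y = pO2^n / (P50^n + pO2^n)
Y = 70^2.1 / (28^2.1 + 70^2.1)
Y = 87.26%

87.26%


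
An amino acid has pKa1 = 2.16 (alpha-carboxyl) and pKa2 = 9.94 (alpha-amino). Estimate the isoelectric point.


pI = (pKa1 + pKa2) / 2
pI = (2.16 + 9.94) / 2
pI = 6.05

6.05


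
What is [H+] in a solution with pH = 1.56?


[H+] = 10^(-pH)
[H+] = 10^(-1.56)
[H+] = 0.0275 M

0.0275 M


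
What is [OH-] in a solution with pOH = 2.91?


[OH-] = 10^(-pOH)
[OH-] = 10^(-2.91)
[OH-] = 0.0012 M

0.0012 M


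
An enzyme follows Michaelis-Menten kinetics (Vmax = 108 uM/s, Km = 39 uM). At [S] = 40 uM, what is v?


v = Vmax * [S] / (Km + [S])
v = 108 * 40 / (39 + 40)
v = 54.6835 uM/s

54.6835 uM/s


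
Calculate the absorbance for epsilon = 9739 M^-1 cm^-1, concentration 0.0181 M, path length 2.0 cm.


A = epsilon * c * l
A = 9739 * 0.0181 * 2.0
A = 352.5518

352.5518


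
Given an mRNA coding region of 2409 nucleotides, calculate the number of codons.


codons = nucleotides / 3
codons = 2409 / 3 = 803

803


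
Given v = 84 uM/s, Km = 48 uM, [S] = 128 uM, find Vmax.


Vmax = v * (Km + [S]) / [S]
Vmax = 84 * (48 + 128) / 128
Vmax = 115.5 uM/s

115.5 uM/s


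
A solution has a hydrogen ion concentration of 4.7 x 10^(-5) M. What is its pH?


pH = -log10([H+])
pH = -log10(4.7 x 10^(-5))
pH = 4.3279

4.3279


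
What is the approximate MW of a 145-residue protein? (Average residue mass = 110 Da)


MW = n_residues * 110 Da
MW = 145 * 110
MW = 15950 Da

15950 Da


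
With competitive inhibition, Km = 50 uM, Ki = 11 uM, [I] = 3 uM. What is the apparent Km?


Km_app = Km * (1 + [I]/Ki)
Km_app = 50 * (1 + 3/11)
Km_app = 63.6364 uM

63.6364 uM


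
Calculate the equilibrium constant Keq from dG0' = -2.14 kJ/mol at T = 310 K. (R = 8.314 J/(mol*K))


Keq = exp(-dG0 * 1000 / (R * T))
Keq = exp(-(-2.14) * 1000 / (8.314 * 310))
Keq = 2.294

2.294


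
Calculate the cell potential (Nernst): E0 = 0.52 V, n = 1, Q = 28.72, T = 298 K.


E = E0 - (RT/nF) * ln(Q)
E = 0.52 - (8.314 * 298 / (1 * 96485)) * ln(28.72)
E = 0.4338 V

0.4338 V


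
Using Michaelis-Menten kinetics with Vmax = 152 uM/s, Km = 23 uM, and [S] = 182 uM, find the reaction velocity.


v = Vmax * [S] / (Km + [S])
v = 152 * 182 / (23 + 182)
v = 134.9463 uM/s

134.9463 uM/s


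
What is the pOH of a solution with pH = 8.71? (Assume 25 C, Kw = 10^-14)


pOH = 14 - pH
pOH = 14 - 8.71
pOH = 5.29

5.29


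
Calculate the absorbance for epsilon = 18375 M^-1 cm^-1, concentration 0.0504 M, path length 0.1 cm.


A = epsilon * c * l
A = 18375 * 0.0504 * 0.1
A = 92.61

92.61


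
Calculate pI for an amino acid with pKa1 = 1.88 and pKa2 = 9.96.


pI = (pKa1 + pKa2) / 2
pI = (1.88 + 9.96) / 2
pI = 5.92

5.92


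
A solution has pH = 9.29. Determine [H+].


[H+] = 10^(-pH)
[H+] = 10^(-9.29)
[H+] = 5.129e-10 M

5.129e-10 M


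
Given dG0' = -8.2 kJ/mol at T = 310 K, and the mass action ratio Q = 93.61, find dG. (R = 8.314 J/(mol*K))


dG = dG0' + RT * ln(Q) / 1000
dG = -8.2 + 8.314 * 310 * ln(93.61) / 1000
dG = 3.4989 kJ/mol

3.4989 kJ/mol


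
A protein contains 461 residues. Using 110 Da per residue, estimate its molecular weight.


MW = n_residues * 110 Da
MW = 461 * 110
MW = 50710 Da

50710 Da
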